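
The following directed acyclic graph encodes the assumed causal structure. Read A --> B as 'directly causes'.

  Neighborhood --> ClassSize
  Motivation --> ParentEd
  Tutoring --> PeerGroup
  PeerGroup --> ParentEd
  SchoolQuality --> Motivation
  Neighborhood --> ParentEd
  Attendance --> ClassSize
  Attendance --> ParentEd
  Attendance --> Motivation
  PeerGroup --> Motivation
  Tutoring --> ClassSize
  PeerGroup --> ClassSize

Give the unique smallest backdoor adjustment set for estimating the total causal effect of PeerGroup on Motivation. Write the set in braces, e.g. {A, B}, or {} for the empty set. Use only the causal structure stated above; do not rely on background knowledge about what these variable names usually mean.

{}

Variables eligible for adjustment (non-descendants of PeerGroup, excluding PeerGroup and Motivation): {Attendance, Neighborhood, SchoolQuality, Tutoring}.
Backdoor paths from PeerGroup to Motivation:
  P1: PeerGroup <- Tutoring -> ClassSize <- Attendance -> Motivation
  P2: PeerGroup <- Tutoring -> ClassSize <- Attendance -> ParentEd <- Motivation
  P3: PeerGroup <- Tutoring -> ClassSize <- Neighborhood -> ParentEd <- Attendance -> Motivation
  P4: PeerGroup <- Tutoring -> ClassSize <- Neighborhood -> ParentEd <- Motivation
Each backdoor path contains an unconditioned collider, so every path is already blocked with the empty conditioning set:
  P1: blocked at collider ClassSize (neither it nor any descendant is in the conditioning set).
  P2: blocked at collider ClassSize (neither it nor any descendant is in the conditioning set).
  P3: blocked at collider ClassSize (neither it nor any descendant is in the conditioning set).
  P4: blocked at collider ClassSize (neither it nor any descendant is in the conditioning set).
The empty set is therefore the unique smallest valid set.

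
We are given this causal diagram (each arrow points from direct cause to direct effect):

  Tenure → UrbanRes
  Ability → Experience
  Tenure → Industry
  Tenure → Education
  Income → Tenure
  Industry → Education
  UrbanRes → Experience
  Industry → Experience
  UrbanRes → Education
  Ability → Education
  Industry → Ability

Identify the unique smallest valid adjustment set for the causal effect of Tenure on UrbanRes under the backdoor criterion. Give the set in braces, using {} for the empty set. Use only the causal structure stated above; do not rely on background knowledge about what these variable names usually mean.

{}

Variables eligible for adjustment (non-descendants of Tenure, excluding Tenure and UrbanRes): {Income}.
Backdoor paths from Tenure to UrbanRes:
  (none)
With no backdoor paths the empty set already satisfies the criterion, and it is trivially minimal.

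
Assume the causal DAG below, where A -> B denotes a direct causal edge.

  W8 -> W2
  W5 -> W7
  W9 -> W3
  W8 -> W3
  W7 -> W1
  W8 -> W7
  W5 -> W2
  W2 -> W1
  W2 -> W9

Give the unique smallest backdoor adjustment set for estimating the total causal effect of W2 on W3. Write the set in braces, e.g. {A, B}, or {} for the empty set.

{W8}

Variables eligible for adjustment (non-descendants of W2, excluding W2 and W3): {W5, W7, W8}.
Backdoor paths from W2 to W3:
  P1: W2 <- W8 -> W3
  P2: W2 <- W5 -> W7 <- W8 -> W3
The empty set is not sufficient: P1 (W2 <- W8 -> W3) has no collider blocking it and no conditioned non-collider, so it is open.
Try {W8}:
  P1: blocked at fork node W8 ∈ conditioning set.
  P2: blocked at collider W7 (neither it nor any descendant is in the conditioning set).
{W8} contains no descendant of W2 and blocks every backdoor path.
No other singleton works — e.g. {W5} leaves P1 open — so {W8} is the unique smallest valid adjustment set.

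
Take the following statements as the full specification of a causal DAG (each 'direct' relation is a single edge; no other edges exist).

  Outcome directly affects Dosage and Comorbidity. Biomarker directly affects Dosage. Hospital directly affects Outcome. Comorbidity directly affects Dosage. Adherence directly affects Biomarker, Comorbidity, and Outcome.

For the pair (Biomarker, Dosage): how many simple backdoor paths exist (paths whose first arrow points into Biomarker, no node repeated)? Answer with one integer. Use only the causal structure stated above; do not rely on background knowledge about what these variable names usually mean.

4

A backdoor path from Biomarker to Dosage is any simple undirected path whose first edge points into Biomarker (i.e. leaves Biomarker via a parent).
Parents of Biomarker: {Adherence}.
Enumerating:
  P1: Biomarker <- Adherence -> Outcome -> Comorbidity -> Dosage
  P2: Biomarker <- Adherence -> Outcome -> Dosage
  P3: Biomarker <- Adherence -> Comorbidity <- Outcome -> Dosage
  P4: Biomarker <- Adherence -> Comorbidity -> Dosage
That exhausts the simple backdoor paths. Count: 4.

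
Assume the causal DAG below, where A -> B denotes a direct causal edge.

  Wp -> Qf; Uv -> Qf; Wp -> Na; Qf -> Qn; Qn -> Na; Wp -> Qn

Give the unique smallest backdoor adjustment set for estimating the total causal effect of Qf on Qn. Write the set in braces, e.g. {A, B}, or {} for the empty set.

{Wp}

Variables eligible for adjustment (non-descendants of Qf, excluding Qf and Qn): {Uv, Wp}.
Backdoor paths from Qf to Qn:
  P1: Qf <- Wp -> Qn
  P2: Qf <- Wp -> Na <- Qn
The empty set is not sufficient: P1 (Qf <- Wp -> Qn) has no collider blocking it and no conditioned non-collider, so it is open.
Try {Wp}:
  P1: blocked at fork node Wp ∈ conditioning set.
  P2: blocked at fork node Wp ∈ conditioning set.
{Wp} contains no descendant of Qf and blocks every backdoor path.
No other singleton works — e.g. {Uv} leaves P1 open — so {Wp} is the unique smallest valid adjustment set.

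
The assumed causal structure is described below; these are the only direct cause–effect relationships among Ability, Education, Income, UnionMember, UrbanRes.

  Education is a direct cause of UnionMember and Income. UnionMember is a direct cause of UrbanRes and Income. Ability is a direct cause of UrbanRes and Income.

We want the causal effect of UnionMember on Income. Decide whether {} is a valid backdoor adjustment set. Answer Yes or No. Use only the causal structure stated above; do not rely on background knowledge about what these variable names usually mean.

No

Backdoor paths from UnionMember to Income (paths whose first edge points into UnionMember):
  P1: UnionMember <- Education -> Income
Condition 1 (no descendant of UnionMember in the set): holds — descendants of UnionMember are {Income, UrbanRes}; none are in {}.
Condition 2 (every backdoor path blocked by {}):
  P1: open — no interior node is in the conditioning set.
{} does not satisfy the backdoor criterion.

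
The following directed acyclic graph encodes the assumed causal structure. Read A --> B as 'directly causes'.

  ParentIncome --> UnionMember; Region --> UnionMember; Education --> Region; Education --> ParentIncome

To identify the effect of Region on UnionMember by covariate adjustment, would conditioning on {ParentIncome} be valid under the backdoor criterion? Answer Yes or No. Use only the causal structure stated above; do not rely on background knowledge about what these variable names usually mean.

Yes

Backdoor paths from Region to UnionMember (paths whose first edge points into Region):
  P1: Region <- Education -> ParentIncome -> UnionMember
Condition 1 (no descendant of Region in the set): holds — descendants of Region are {UnionMember}; none are in {ParentIncome}.
Condition 2 (every backdoor path blocked by {ParentIncome}):
  P1: blocked at chain node ParentIncome ∈ conditioning set.
{ParentIncome} satisfies the backdoor criterion.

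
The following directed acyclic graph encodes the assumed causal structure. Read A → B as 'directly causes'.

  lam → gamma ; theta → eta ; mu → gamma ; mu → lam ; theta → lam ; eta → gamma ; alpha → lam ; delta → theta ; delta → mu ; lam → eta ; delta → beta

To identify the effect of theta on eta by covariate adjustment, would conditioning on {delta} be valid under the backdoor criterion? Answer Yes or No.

Backdoor paths from theta to eta (paths whose first edge points into theta):
  P1: theta <- delta -> mu -> lam -> eta
  P2: theta <- delta -> mu -> lam -> gamma <- eta
  P3: theta <- delta -> mu -> gamma <- lam -> eta
  P4: theta <- delta -> mu -> gamma <- eta
Condition 1 (no descendant of theta in the set): holds — descendants of theta are {eta, gamma, lam}; none are in {delta}.
Condition 2 (every backdoor path blocked by {delta}):
  P1: blocked at fork node delta ∈ conditioning set.
  P2: blocked at fork node delta ∈ conditioning set.
  P3: blocked at fork node delta ∈ conditioning set.
  P4: blocked at fork node delta ∈ conditioning set.
{delta} satisfies the backdoor criterion.

Yes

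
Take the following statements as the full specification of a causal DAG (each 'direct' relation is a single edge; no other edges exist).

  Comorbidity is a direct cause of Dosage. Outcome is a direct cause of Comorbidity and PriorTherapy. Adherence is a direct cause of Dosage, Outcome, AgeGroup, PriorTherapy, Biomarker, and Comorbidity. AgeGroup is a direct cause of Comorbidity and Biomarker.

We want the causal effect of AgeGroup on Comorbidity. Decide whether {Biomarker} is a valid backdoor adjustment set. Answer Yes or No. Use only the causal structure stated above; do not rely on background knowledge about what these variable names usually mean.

No

Backdoor paths from AgeGroup to Comorbidity (paths whose first edge points into AgeGroup):
  P1: AgeGroup <- Adherence -> Outcome -> Comorbidity
  P2: AgeGroup <- Adherence -> PriorTherapy <- Outcome -> Comorbidity
  P3: AgeGroup <- Adherence -> Comorbidity
  P4: AgeGroup <- Adherence -> Dosage <- Comorbidity
Condition 1 (no descendant of AgeGroup in the set): FAILS — Biomarker is a descendant of AgeGroup.
Condition 2 (every backdoor path blocked by {Biomarker}):
  P1: open — no interior node is in the conditioning set.
  P2: blocked at collider PriorTherapy (neither it nor any descendant is in the conditioning set).
  P3: open — no interior node is in the conditioning set.
  P4: blocked at collider Dosage (neither it nor any descendant is in the conditioning set).
{Biomarker} does not satisfy the backdoor criterion.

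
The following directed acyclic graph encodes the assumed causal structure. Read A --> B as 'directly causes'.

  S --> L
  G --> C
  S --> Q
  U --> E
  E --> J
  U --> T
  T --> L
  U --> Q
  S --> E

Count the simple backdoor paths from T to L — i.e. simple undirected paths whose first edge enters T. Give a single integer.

A backdoor path from T to L is any simple undirected path whose first edge points into T (i.e. leaves T via a parent).
Parents of T: {U}.
Enumerating:
  P1: T <- U -> E <- S -> L
  P2: T <- U -> Q <- S -> L
That exhausts the simple backdoor paths. Count: 2.

2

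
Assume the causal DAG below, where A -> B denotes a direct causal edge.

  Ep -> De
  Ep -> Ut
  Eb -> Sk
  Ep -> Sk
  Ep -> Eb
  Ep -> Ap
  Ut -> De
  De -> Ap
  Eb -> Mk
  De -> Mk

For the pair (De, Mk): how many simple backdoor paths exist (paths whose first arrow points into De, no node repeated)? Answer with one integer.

A backdoor path from De to Mk is any simple undirected path whose first edge points into De (i.e. leaves De via a parent).
Parents of De: {Ep, Ut}.
Enumerating:
  P1: De <- Ep -> Eb -> Mk
  P2: De <- Ep -> Sk <- Eb -> Mk
  P3: De <- Ut <- Ep -> Eb -> Mk
  P4: De <- Ut <- Ep -> Sk <- Eb -> Mk
That exhausts the simple backdoor paths. Count: 4.

4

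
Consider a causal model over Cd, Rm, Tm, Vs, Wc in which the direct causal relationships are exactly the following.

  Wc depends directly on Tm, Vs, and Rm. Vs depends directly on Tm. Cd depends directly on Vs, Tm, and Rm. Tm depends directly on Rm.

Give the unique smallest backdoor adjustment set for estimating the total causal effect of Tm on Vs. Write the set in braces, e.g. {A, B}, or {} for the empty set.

{}

Variables eligible for adjustment (non-descendants of Tm, excluding Tm and Vs): {Rm}.
Backdoor paths from Tm to Vs:
  P1: Tm <- Rm -> Wc <- Vs
  P2: Tm <- Rm -> Cd <- Vs
Each backdoor path contains an unconditioned collider, so every path is already blocked with the empty conditioning set:
  P1: blocked at collider Wc (neither it nor any descendant is in the conditioning set).
  P2: blocked at collider Cd (neither it nor any descendant is in the conditioning set).
The empty set is therefore the unique smallest valid set.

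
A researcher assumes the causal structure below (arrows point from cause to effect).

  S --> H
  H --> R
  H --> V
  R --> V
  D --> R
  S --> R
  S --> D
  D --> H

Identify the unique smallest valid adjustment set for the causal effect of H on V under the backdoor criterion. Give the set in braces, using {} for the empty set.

{D, S}

Variables eligible for adjustment (non-descendants of H, excluding H and V): {D, S}.
Backdoor paths from H to V:
  P1: H <- S -> D -> R -> V
  P2: H <- S -> R -> V
  P3: H <- D <- S -> R -> V
  P4: H <- D -> R -> V
The empty set is not sufficient: P1 (H <- S -> D -> R -> V) has no collider blocking it and no conditioned non-collider, so it is open.
Try {D, S}:
  P1: blocked at fork node S ∈ conditioning set.
  P2: blocked at fork node S ∈ conditioning set.
  P3: blocked at chain node D ∈ conditioning set.
  P4: blocked at fork node D ∈ conditioning set.
{D, S} contains no descendant of H and blocks every backdoor path.
Every element of {D, S} is needed (dropping D leaves P4 open; dropping S leaves P2 open), so no proper subset is valid.
Among all size-2 subsets of the eligible variables, only {D, S} blocks every backdoor path, so it is the unique smallest valid adjustment set.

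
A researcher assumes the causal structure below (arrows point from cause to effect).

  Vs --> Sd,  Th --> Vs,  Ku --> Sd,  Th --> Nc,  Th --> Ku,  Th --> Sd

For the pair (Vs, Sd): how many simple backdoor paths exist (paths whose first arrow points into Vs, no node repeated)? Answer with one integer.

A backdoor path from Vs to Sd is any simple undirected path whose first edge points into Vs (i.e. leaves Vs via a parent).
Parents of Vs: {Th}.
Enumerating:
  P1: Vs <- Th -> Ku -> Sd
  P2: Vs <- Th -> Sd
That exhausts the simple backdoor paths. Count: 2.

2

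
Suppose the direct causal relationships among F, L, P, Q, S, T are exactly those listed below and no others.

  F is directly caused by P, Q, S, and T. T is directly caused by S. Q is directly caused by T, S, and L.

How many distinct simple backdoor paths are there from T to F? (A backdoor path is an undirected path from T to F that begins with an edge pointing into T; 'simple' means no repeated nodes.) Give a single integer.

2

A backdoor path from T to F is any simple undirected path whose first edge points into T (i.e. leaves T via a parent).
Parents of T: {S}.
Enumerating:
  P1: T <- S -> Q -> F
  P2: T <- S -> F
That exhausts the simple backdoor paths. Count: 2.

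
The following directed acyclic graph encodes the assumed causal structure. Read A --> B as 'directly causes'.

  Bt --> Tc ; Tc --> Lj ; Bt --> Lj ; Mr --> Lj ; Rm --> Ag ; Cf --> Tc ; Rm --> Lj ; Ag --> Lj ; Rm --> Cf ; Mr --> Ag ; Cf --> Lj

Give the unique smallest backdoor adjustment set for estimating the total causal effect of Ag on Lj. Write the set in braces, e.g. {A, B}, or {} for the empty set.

Variables eligible for adjustment (non-descendants of Ag, excluding Ag and Lj): {Bt, Cf, Mr, Rm, Tc}.
Backdoor paths from Ag to Lj:
  P1: Ag <- Rm -> Cf -> Tc <- Bt -> Lj
  P2: Ag <- Rm -> Cf -> Tc -> Lj
  P3: Ag <- Rm -> Cf -> Lj
  P4: Ag <- Rm -> Lj
  P5: Ag <- Mr -> Lj
The empty set is not sufficient: P2 (Ag <- Rm -> Cf -> Tc -> Lj) has no collider blocking it and no conditioned non-collider, so it is open.
Try {Mr, Rm}:
  P1: blocked at fork node Rm ∈ conditioning set.
  P2: blocked at fork node Rm ∈ conditioning set.
  P3: blocked at fork node Rm ∈ conditioning set.
  P4: blocked at fork node Rm ∈ conditioning set.
  P5: blocked at fork node Mr ∈ conditioning set.
{Mr, Rm} contains no descendant of Ag and blocks every backdoor path.
Every element of {Mr, Rm} is needed (dropping Mr leaves P5 open; dropping Rm leaves P2 open), so no proper subset is valid.
Among all size-2 subsets of the eligible variables, only {Mr, Rm} blocks every backdoor path, so it is the unique smallest valid adjustment set.

{Mr, Rm}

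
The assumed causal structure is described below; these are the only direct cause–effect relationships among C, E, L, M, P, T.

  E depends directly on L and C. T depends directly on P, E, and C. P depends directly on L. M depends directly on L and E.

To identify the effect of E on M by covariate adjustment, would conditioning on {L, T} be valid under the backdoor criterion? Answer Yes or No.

No

Backdoor paths from E to M (paths whose first edge points into E):
  P1: E <- L -> M
  P2: E <- C -> T <- P <- L -> M
Condition 1 (no descendant of E in the set): FAILS — T is a descendant of E.
Condition 2 (every backdoor path blocked by {L, T}):
  P1: blocked at fork node L ∈ conditioning set.
  P2: blocked at fork node L ∈ conditioning set.
{L, T} does not satisfy the backdoor criterion.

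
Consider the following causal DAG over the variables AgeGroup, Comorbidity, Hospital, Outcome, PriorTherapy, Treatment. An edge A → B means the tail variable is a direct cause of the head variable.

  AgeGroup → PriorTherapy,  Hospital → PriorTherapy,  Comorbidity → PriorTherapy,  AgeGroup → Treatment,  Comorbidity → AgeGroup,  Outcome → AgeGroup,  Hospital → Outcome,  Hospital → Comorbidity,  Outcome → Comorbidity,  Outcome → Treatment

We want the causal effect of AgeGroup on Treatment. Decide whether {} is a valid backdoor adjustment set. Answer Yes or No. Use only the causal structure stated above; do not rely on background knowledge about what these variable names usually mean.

No

Backdoor paths from AgeGroup to Treatment (paths whose first edge points into AgeGroup):
  P1: AgeGroup <- Outcome -> Treatment
  P2: AgeGroup <- Comorbidity <- Hospital -> Outcome -> Treatment
  P3: AgeGroup <- Comorbidity <- Outcome -> Treatment
  P4: AgeGroup <- Comorbidity -> PriorTherapy <- Hospital -> Outcome -> Treatment
Condition 1 (no descendant of AgeGroup in the set): holds — descendants of AgeGroup are {PriorTherapy, Treatment}; none are in {}.
Condition 2 (every backdoor path blocked by {}):
  P1: open — no interior node is in the conditioning set.
  P2: open — no interior node is in the conditioning set.
  P3: open — no interior node is in the conditioning set.
  P4: blocked at collider PriorTherapy (neither it nor any descendant is in the conditioning set).
{} does not satisfy the backdoor criterion.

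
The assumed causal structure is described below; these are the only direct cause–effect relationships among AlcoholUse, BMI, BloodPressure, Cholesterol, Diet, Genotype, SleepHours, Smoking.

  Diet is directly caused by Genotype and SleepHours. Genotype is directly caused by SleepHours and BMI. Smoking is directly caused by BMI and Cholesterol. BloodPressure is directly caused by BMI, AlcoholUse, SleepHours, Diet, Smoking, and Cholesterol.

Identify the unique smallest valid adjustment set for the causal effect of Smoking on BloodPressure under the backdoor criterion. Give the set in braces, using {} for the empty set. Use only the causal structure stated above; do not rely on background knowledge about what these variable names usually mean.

{BMI, Cholesterol}

Variables eligible for adjustment (non-descendants of Smoking, excluding Smoking and BloodPressure): {AlcoholUse, BMI, Cholesterol, Diet, Genotype, SleepHours}.
Backdoor paths from Smoking to BloodPressure:
  P1: Smoking <- BMI -> Genotype <- SleepHours -> Diet -> BloodPressure
  P2: Smoking <- BMI -> Genotype <- SleepHours -> BloodPressure
  P3: Smoking <- BMI -> Genotype -> Diet <- SleepHours -> BloodPressure
  P4: Smoking <- BMI -> Genotype -> Diet -> BloodPressure
  P5: Smoking <- BMI -> BloodPressure
  P6: Smoking <- Cholesterol -> BloodPressure
The empty set is not sufficient: P4 (Smoking <- BMI -> Genotype -> Diet -> BloodPressure) has no collider blocking it and no conditioned non-collider, so it is open.
Try {BMI, Cholesterol}:
  P1: blocked at fork node BMI ∈ conditioning set.
  P2: blocked at fork node BMI ∈ conditioning set.
  P3: blocked at fork node BMI ∈ conditioning set.
  P4: blocked at fork node BMI ∈ conditioning set.
  P5: blocked at fork node BMI ∈ conditioning set.
  P6: blocked at fork node Cholesterol ∈ conditioning set.
{BMI, Cholesterol} contains no descendant of Smoking and blocks every backdoor path.
Every element of {BMI, Cholesterol} is needed (dropping BMI leaves P4 open; dropping Cholesterol leaves P6 open), so no proper subset is valid.
Among all size-2 subsets of the eligible variables, only {BMI, Cholesterol} blocks every backdoor path, so it is the unique smallest valid adjustment set.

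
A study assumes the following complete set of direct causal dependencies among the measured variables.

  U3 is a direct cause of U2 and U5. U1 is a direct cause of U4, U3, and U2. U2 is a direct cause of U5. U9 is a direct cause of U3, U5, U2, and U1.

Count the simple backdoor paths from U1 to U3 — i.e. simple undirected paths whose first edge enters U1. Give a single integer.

A backdoor path from U1 to U3 is any simple undirected path whose first edge points into U1 (i.e. leaves U1 via a parent).
Parents of U1: {U9}.
Enumerating:
  P1: U1 <- U9 -> U3
  P2: U1 <- U9 -> U2 <- U3
  P3: U1 <- U9 -> U2 -> U5 <- U3
  P4: U1 <- U9 -> U5 <- U3
  P5: U1 <- U9 -> U5 <- U2 <- U3
That exhausts the simple backdoor paths. Count: 5.

5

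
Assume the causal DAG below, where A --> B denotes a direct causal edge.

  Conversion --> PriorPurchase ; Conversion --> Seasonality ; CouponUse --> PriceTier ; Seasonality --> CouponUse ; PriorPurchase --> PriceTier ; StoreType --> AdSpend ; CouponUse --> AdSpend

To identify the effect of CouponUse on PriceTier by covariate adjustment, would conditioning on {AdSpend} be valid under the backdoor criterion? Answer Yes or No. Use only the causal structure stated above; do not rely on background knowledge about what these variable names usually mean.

Backdoor paths from CouponUse to PriceTier (paths whose first edge points into CouponUse):
  P1: CouponUse <- Seasonality <- Conversion -> PriorPurchase -> PriceTier
Condition 1 (no descendant of CouponUse in the set): FAILS — AdSpend is a descendant of CouponUse.
Condition 2 (every backdoor path blocked by {AdSpend}):
  P1: open — no interior node is in the conditioning set.
{AdSpend} does not satisfy the backdoor criterion.

No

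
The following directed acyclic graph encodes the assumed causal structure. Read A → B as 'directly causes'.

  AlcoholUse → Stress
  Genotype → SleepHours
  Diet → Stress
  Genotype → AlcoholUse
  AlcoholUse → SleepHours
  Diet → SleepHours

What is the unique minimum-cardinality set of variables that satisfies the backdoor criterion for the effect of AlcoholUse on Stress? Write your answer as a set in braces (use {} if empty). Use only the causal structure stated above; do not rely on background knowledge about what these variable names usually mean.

{}

Variables eligible for adjustment (non-descendants of AlcoholUse, excluding AlcoholUse and Stress): {Diet, Genotype}.
Backdoor paths from AlcoholUse to Stress:
  P1: AlcoholUse <- Genotype -> SleepHours <- Diet -> Stress
Each backdoor path contains an unconditioned collider, so every path is already blocked with the empty conditioning set:
  P1: blocked at collider SleepHours (neither it nor any descendant is in the conditioning set).
The empty set is therefore the unique smallest valid set.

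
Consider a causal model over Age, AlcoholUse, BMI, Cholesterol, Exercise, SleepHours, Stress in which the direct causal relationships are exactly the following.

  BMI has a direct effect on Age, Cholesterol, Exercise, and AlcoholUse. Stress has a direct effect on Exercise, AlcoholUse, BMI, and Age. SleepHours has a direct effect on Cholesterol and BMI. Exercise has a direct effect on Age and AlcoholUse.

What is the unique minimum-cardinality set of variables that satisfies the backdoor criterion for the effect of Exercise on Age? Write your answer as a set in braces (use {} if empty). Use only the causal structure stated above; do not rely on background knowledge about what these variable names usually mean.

{BMI, Stress}

Variables eligible for adjustment (non-descendants of Exercise, excluding Exercise and Age): {BMI, Cholesterol, SleepHours, Stress}.
Backdoor paths from Exercise to Age:
  P1: Exercise <- Stress -> BMI -> Age
  P2: Exercise <- Stress -> AlcoholUse <- BMI -> Age
  P3: Exercise <- Stress -> Age
  P4: Exercise <- BMI <- Stress -> Age
  P5: Exercise <- BMI -> AlcoholUse <- Stress -> Age
  P6: Exercise <- BMI -> Age
The empty set is not sufficient: P1 (Exercise <- Stress -> BMI -> Age) has no collider blocking it and no conditioned non-collider, so it is open.
Try {BMI, Stress}:
  P1: blocked at fork node Stress ∈ conditioning set.
  P2: blocked at fork node Stress ∈ conditioning set.
  P3: blocked at fork node Stress ∈ conditioning set.
  P4: blocked at chain node BMI ∈ conditioning set.
  P5: blocked at fork node BMI ∈ conditioning set.
  P6: blocked at fork node BMI ∈ conditioning set.
{BMI, Stress} contains no descendant of Exercise and blocks every backdoor path.
Every element of {BMI, Stress} is needed (dropping BMI leaves P6 open; dropping Stress leaves P3 open), so no proper subset is valid.
Among all size-2 subsets of the eligible variables, only {BMI, Stress} blocks every backdoor path, so it is the unique smallest valid adjustment set.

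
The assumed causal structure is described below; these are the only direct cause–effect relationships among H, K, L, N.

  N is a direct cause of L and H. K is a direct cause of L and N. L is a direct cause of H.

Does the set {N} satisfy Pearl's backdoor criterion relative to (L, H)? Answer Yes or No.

Yes

Backdoor paths from L to H (paths whose first edge points into L):
  P1: L <- K -> N -> H
  P2: L <- N -> H
Condition 1 (no descendant of L in the set): holds — descendants of L are {H}; none are in {N}.
Condition 2 (every backdoor path blocked by {N}):
  P1: blocked at chain node N ∈ conditioning set.
  P2: blocked at fork node N ∈ conditioning set.
{N} satisfies the backdoor criterion.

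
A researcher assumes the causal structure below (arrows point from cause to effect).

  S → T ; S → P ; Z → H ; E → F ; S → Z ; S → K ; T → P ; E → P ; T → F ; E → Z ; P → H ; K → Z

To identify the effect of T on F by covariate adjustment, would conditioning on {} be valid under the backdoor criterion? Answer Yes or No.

Backdoor paths from T to F (paths whose first edge points into T):
  P1: T <- S -> K -> Z <- E -> F
  P2: T <- S -> K -> Z -> H <- P <- E -> F
  P3: T <- S -> P <- E -> F
  P4: T <- S -> P -> H <- Z <- E -> F
  P5: T <- S -> Z <- E -> F
  P6: T <- S -> Z -> H <- P <- E -> F
Condition 1 (no descendant of T in the set): holds — descendants of T are {F, H, P}; none are in {}.
Condition 2 (every backdoor path blocked by {}):
  P1: blocked at collider Z (neither it nor any descendant is in the conditioning set).
  P2: blocked at collider H (neither it nor any descendant is in the conditioning set).
  P3: blocked at collider P (neither it nor any descendant is in the conditioning set).
  P4: blocked at collider H (neither it nor any descendant is in the conditioning set).
  P5: blocked at collider Z (neither it nor any descendant is in the conditioning set).
  P6: blocked at collider H (neither it nor any descendant is in the conditioning set).
{} satisfies the backdoor criterion.

Yes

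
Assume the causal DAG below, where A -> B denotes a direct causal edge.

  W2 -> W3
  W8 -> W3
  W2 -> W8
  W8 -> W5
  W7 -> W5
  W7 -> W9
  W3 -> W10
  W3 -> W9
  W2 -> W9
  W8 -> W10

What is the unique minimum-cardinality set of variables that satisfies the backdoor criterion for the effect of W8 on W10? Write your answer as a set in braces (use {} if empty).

Variables eligible for adjustment (non-descendants of W8, excluding W8 and W10): {W2, W7}.
Backdoor paths from W8 to W10:
  P1: W8 <- W2 -> W3 -> W10
  P2: W8 <- W2 -> W9 <- W3 -> W10
The empty set is not sufficient: P1 (W8 <- W2 -> W3 -> W10) has no collider blocking it and no conditioned non-collider, so it is open.
Try {W2}:
  P1: blocked at fork node W2 ∈ conditioning set.
  P2: blocked at fork node W2 ∈ conditioning set.
{W2} contains no descendant of W8 and blocks every backdoor path.
No other singleton works — e.g. {W7} leaves P1 open — so {W2} is the unique smallest valid adjustment set.

{W2}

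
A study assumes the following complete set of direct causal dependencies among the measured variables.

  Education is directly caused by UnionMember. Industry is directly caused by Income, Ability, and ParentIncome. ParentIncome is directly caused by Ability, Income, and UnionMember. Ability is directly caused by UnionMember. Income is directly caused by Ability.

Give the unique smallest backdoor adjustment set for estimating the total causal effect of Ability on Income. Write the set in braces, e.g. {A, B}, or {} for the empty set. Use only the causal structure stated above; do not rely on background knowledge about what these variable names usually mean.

{}

Variables eligible for adjustment (non-descendants of Ability, excluding Ability and Income): {Education, UnionMember}.
Backdoor paths from Ability to Income:
  P1: Ability <- UnionMember -> ParentIncome <- Income
  P2: Ability <- UnionMember -> ParentIncome -> Industry <- Income
Each backdoor path contains an unconditioned collider, so every path is already blocked with the empty conditioning set:
  P1: blocked at collider ParentIncome (neither it nor any descendant is in the conditioning set).
  P2: blocked at collider Industry (neither it nor any descendant is in the conditioning set).
The empty set is therefore the unique smallest valid set.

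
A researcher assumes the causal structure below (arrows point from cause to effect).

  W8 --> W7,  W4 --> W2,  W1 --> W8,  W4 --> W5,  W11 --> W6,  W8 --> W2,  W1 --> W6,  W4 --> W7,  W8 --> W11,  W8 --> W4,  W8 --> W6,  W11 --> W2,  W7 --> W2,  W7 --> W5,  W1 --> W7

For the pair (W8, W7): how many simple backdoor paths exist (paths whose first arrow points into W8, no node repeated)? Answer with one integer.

A backdoor path from W8 to W7 is any simple undirected path whose first edge points into W8 (i.e. leaves W8 via a parent).
Parents of W8: {W1}.
Enumerating:
  P1: W8 <- W1 -> W7
  P2: W8 <- W1 -> W6 <- W11 -> W2 <- W4 -> W7
  P3: W8 <- W1 -> W6 <- W11 -> W2 <- W4 -> W5 <- W7
  P4: W8 <- W1 -> W6 <- W11 -> W2 <- W7
That exhausts the simple backdoor paths. Count: 4.

4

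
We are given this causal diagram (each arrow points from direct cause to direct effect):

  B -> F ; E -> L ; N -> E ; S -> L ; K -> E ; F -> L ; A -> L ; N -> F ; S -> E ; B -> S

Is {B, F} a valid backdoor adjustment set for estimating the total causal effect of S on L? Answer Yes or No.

Yes

Backdoor paths from S to L (paths whose first edge points into S):
  P1: S <- B -> F <- N -> E -> L
  P2: S <- B -> F -> L
Condition 1 (no descendant of S in the set): holds — descendants of S are {E, L}; none are in {B, F}.
Condition 2 (every backdoor path blocked by {B, F}):
  P1: blocked at fork node B ∈ conditioning set.
  P2: blocked at fork node B ∈ conditioning set.
{B, F} satisfies the backdoor criterion.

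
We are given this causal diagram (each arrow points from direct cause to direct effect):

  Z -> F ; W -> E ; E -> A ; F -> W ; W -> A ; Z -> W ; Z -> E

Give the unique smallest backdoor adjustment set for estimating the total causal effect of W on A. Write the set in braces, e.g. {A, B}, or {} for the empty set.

{Z}

Variables eligible for adjustment (non-descendants of W, excluding W and A): {F, Z}.
Backdoor paths from W to A:
  P1: W <- Z -> E -> A
  P2: W <- F <- Z -> E -> A
The empty set is not sufficient: P1 (W <- Z -> E -> A) has no collider blocking it and no conditioned non-collider, so it is open.
Try {Z}:
  P1: blocked at fork node Z ∈ conditioning set.
  P2: blocked at fork node Z ∈ conditioning set.
{Z} contains no descendant of W and blocks every backdoor path.
No other singleton works — e.g. {F} leaves P1 open — so {Z} is the unique smallest valid adjustment set.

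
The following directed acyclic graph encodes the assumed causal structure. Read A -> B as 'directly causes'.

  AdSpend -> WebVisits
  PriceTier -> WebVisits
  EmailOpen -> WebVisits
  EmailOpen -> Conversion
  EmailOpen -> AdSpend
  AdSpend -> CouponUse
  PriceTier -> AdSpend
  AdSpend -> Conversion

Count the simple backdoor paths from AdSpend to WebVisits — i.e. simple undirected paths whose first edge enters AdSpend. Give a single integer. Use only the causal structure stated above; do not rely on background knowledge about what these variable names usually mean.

A backdoor path from AdSpend to WebVisits is any simple undirected path whose first edge points into AdSpend (i.e. leaves AdSpend via a parent).
Parents of AdSpend: {EmailOpen, PriceTier}.
Enumerating:
  P1: AdSpend <- PriceTier -> WebVisits
  P2: AdSpend <- EmailOpen -> WebVisits
That exhausts the simple backdoor paths. Count: 2.

2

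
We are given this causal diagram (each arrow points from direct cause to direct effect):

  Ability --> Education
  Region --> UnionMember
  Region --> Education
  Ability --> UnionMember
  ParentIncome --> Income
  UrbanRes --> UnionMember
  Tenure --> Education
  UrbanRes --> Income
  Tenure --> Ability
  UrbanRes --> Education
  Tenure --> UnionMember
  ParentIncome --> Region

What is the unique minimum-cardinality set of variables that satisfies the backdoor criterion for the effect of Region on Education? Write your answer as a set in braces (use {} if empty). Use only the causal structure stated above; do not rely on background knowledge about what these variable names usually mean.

Variables eligible for adjustment (non-descendants of Region, excluding Region and Education): {Ability, Income, ParentIncome, Tenure, UrbanRes}.
Backdoor paths from Region to Education:
  P1: Region <- ParentIncome -> Income <- UrbanRes -> UnionMember <- Tenure -> Ability -> Education
  P2: Region <- ParentIncome -> Income <- UrbanRes -> UnionMember <- Tenure -> Education
  P3: Region <- ParentIncome -> Income <- UrbanRes -> UnionMember <- Ability <- Tenure -> Education
  P4: Region <- ParentIncome -> Income <- UrbanRes -> UnionMember <- Ability -> Education
  P5: Region <- ParentIncome -> Income <- UrbanRes -> Education
Each backdoor path contains an unconditioned collider, so every path is already blocked with the empty conditioning set:
  P1: blocked at collider Income (neither it nor any descendant is in the conditioning set).
  P2: blocked at collider Income (neither it nor any descendant is in the conditioning set).
  P3: blocked at collider Income (neither it nor any descendant is in the conditioning set).
  P4: blocked at collider Income (neither it nor any descendant is in the conditioning set).
  P5: blocked at collider Income (neither it nor any descendant is in the conditioning set).
The empty set is therefore the unique smallest valid set.

{}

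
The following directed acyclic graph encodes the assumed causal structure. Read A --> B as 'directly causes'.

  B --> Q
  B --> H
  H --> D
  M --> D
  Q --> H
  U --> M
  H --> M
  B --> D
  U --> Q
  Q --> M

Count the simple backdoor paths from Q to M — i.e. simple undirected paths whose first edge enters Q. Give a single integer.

A backdoor path from Q to M is any simple undirected path whose first edge points into Q (i.e. leaves Q via a parent).
Parents of Q: {B, U}.
Enumerating:
  P1: Q <- U -> M
  P2: Q <- B -> H -> M
  P3: Q <- B -> H -> D <- M
  P4: Q <- B -> D <- H -> M
  P5: Q <- B -> D <- M
That exhausts the simple backdoor paths. Count: 5.

5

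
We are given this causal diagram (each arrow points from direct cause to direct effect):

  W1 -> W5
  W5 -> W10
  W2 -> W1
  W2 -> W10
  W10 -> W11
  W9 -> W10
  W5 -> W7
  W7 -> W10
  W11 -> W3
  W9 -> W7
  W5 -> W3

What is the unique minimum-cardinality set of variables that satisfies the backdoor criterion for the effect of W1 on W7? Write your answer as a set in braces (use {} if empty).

{}

Variables eligible for adjustment (non-descendants of W1, excluding W1 and W7): {W2, W9}.
Backdoor paths from W1 to W7:
  P1: W1 <- W2 -> W10 <- W9 -> W7
  P2: W1 <- W2 -> W10 <- W5 -> W7
  P3: W1 <- W2 -> W10 <- W7
  P4: W1 <- W2 -> W10 -> W11 -> W3 <- W5 -> W7
Each backdoor path contains an unconditioned collider, so every path is already blocked with the empty conditioning set:
  P1: blocked at collider W10 (neither it nor any descendant is in the conditioning set).
  P2: blocked at collider W10 (neither it nor any descendant is in the conditioning set).
  P3: blocked at collider W10 (neither it nor any descendant is in the conditioning set).
  P4: blocked at collider W3 (neither it nor any descendant is in the conditioning set).
The empty set is therefore the unique smallest valid set.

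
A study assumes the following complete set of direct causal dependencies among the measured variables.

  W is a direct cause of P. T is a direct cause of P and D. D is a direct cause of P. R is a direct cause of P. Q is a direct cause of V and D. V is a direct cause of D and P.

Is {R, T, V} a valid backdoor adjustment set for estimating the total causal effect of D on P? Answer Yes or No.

Backdoor paths from D to P (paths whose first edge points into D):
  P1: D <- T -> P
  P2: D <- Q -> V -> P
  P3: D <- V -> P
Condition 1 (no descendant of D in the set): holds — descendants of D are {P}; none are in {R, T, V}.
Condition 2 (every backdoor path blocked by {R, T, V}):
  P1: blocked at fork node T ∈ conditioning set.
  P2: blocked at chain node V ∈ conditioning set.
  P3: blocked at fork node V ∈ conditioning set.
{R, T, V} satisfies the backdoor criterion.

Yes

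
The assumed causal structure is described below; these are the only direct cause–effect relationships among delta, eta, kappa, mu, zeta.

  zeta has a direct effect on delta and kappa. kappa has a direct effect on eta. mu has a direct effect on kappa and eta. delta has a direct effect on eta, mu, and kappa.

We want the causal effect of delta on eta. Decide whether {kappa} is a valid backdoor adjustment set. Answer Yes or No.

Backdoor paths from delta to eta (paths whose first edge points into delta):
  P1: delta <- zeta -> kappa <- mu -> eta
  P2: delta <- zeta -> kappa -> eta
Condition 1 (no descendant of delta in the set): FAILS — kappa is a descendant of delta.
Condition 2 (every backdoor path blocked by {kappa}):
  P1: open — collider(s) kappa are conditioned on (or have a conditioned descendant) and no non-collider on the path is in the set.
  P2: blocked at chain node kappa ∈ conditioning set.
{kappa} does not satisfy the backdoor criterion.

No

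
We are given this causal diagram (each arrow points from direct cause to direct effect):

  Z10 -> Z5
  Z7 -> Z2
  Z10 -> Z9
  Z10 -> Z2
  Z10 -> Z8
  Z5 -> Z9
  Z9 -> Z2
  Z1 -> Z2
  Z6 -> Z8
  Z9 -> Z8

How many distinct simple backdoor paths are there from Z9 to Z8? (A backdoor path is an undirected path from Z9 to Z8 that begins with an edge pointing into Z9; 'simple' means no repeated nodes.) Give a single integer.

A backdoor path from Z9 to Z8 is any simple undirected path whose first edge points into Z9 (i.e. leaves Z9 via a parent).
Parents of Z9: {Z10, Z5}.
Enumerating:
  P1: Z9 <- Z10 -> Z8
  P2: Z9 <- Z5 <- Z10 -> Z8
That exhausts the simple backdoor paths. Count: 2.

2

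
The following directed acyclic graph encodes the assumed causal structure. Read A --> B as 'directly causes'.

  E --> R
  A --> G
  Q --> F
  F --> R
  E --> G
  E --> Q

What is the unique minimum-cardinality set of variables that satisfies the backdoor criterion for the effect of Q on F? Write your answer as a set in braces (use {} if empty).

{}

Variables eligible for adjustment (non-descendants of Q, excluding Q and F): {A, E, G}.
Backdoor paths from Q to F:
  P1: Q <- E -> R <- F
Each backdoor path contains an unconditioned collider, so every path is already blocked with the empty conditioning set:
  P1: blocked at collider R (neither it nor any descendant is in the conditioning set).
The empty set is therefore the unique smallest valid set.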